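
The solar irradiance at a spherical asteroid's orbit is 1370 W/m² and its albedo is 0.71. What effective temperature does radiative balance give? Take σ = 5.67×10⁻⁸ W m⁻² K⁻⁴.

Power absorbed = (1−a)S·πR²; power emitted = 4πR²σT⁴. Equating and cancelling πR²:
T = ((1−a)S / 4σ)^(1/4) = (397 / (4 × 5.67×10⁻⁸))^(1/4) = (1.75×10^9)^(1/4).
T = 205 K.

T ≈ 205 K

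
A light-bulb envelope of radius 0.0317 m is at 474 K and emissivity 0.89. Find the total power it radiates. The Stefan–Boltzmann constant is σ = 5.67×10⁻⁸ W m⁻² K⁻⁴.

A = 4πr² = 4π × (0.0317)² = 0.0126 m².
Stefan–Boltzmann: P = εσAT⁴ = 0.89 × 5.67×10⁻⁸ × 0.0126 × (474)⁴ = 0.89 × 5.67×10⁻⁸ × 0.0126 × 5.05×10^10.
P = 32.2 W.

P ≈ 32.2 W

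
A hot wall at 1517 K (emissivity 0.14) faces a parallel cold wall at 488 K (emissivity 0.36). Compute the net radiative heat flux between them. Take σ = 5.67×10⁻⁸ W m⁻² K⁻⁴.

q ≈ 33300 W/m²

For two large parallel gray plates, q = σ(T₁⁴ − T₂⁴) / (1/ε₁ + 1/ε₂ − 1).
1/ε₁ + 1/ε₂ − 1 = 1/0.14 + 1/0.36 − 1 = 8.921.
T₁⁴ − T₂⁴ = 5.30×10^12 − 5.67×10^10 = 5.24×10^12 K⁴.
q = 5.67×10⁻⁸ × 5.24×10^12 / 8.921 = 33300 W/m².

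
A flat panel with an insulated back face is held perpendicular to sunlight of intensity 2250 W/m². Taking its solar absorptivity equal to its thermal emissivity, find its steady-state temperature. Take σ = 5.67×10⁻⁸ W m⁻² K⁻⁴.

Absorbed flux αS = emitted flux εσT⁴ (one radiating face); with α = ε, T = (S/σ)^(1/4).
T = (2250 / 5.67×10⁻⁸)^(1/4) = (3.97×10^10)^(1/4).
T = 446 K.

T ≈ 446 K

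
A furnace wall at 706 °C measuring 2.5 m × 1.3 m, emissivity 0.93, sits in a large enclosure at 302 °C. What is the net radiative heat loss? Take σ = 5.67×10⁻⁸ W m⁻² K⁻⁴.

A = 2.5 × 1.3 = 3.25 m².
Convert: 706 °C = 979 K; 302 °C = 575 K.
Q = εσA(T⁴ − T_s⁴). T⁴ − T_s⁴ = (979)⁴ − (575)⁴ = 9.19×10^11 − 1.09×10^11 = 8.09×10^11 K⁴.
Q = 0.93 × 5.67×10⁻⁸ × 3.25 × 8.09×10^11 = 1.39×10^5 W.

Q ≈ 1.39×10^5 W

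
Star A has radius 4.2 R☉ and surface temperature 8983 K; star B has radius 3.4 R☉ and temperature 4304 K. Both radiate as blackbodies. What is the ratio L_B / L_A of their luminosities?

L_B/L_A ≈ 0.0345

L = 4πR²σT⁴ ∝ R²T⁴, so L_B/L_A = (3.4/4.2)² × (4304/8983)⁴ = 0.655 × 0.0527 = 0.0345.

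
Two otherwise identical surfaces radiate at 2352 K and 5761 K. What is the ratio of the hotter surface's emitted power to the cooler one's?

P ∝ T⁴, so the ratio is (5761/2352)⁴ = (2.449)⁴ = 36.0.

ratio ≈ 36.0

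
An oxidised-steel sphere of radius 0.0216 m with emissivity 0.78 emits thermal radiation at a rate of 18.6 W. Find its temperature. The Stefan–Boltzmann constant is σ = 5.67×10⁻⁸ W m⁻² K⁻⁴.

T ≈ 518 K

A = 4πr² = 4π × (0.0216)² = 5.86×10^-3 m².
From P = εσAT⁴, T = (P / εσA)^(1/4) = (18.6 / (0.78 × 5.67×10⁻⁸ × 5.86×10^-3))^(1/4).
T = (7.17×10^10)^(1/4) = 518 K.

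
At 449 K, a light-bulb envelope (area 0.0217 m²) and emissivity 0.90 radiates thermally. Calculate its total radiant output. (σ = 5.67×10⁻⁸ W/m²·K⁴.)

Stefan–Boltzmann: P = εσAT⁴ = 0.90 × 5.67×10⁻⁸ × 0.0217 × (449)⁴ = 0.90 × 5.67×10⁻⁸ × 0.0217 × 4.06×10^10.
P = 45.0 W.

P ≈ 45.0 W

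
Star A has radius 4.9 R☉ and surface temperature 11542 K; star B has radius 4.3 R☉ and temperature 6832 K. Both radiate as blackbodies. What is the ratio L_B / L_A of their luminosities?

L = 4πR²σT⁴ ∝ R²T⁴, so L_B/L_A = (4.3/4.9)² × (6832/11542)⁴ = 0.770 × 0.123 = 0.0945.

L_B/L_A ≈ 0.0945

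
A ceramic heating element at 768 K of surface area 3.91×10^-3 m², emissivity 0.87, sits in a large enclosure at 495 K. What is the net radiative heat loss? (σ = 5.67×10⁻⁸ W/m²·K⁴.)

Q ≈ 55.5 W

Q = εσA(T⁴ − T_s⁴). T⁴ − T_s⁴ = (768)⁴ − (495)⁴ = 3.48×10^11 − 6.00×10^10 = 2.88×10^11 K⁴.
Q = 0.87 × 5.67×10⁻⁸ × 3.91×10^-3 × 2.88×10^11 = 55.5 W.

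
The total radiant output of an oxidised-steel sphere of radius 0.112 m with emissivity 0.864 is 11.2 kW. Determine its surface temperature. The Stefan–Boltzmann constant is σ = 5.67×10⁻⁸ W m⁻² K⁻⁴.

A = 4πr² = 4π × (0.112)² = 0.158 m².
From P = εσAT⁴, T = (P / εσA)^(1/4) = (11200 / (0.864 × 5.67×10⁻⁸ × 0.158))^(1/4).
T = (1.45×10^12)^(1/4) = 1100 K.

T ≈ 1100 K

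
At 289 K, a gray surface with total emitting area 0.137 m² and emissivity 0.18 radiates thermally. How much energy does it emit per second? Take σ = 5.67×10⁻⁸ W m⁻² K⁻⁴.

P ≈ 9.75 W

P = εσAT⁴ = 0.18 × 5.67×10⁻⁸ × 0.137 × (289)⁴ = 0.18 × 5.67×10⁻⁸ × 0.137 × 6.98×10^9.
P = 9.75 W.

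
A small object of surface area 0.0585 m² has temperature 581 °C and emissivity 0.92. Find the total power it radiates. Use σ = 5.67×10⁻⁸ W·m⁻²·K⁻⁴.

P ≈ 1620 W

581 °C = 854 K.
P = εσAT⁴ = 0.92 × 5.67×10⁻⁸ × 0.0585 × (854)⁴ = 0.92 × 5.67×10⁻⁸ × 0.0585 × 5.32×10^11.
P = 1620 W.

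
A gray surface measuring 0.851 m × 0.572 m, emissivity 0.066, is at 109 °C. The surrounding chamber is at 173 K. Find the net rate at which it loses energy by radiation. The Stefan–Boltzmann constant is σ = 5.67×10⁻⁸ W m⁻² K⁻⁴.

A = 0.851 × 0.572 = 0.487 m².
Convert: 109 °C = 382 K.
Q = εσA(T⁴ − T_s⁴). T⁴ − T_s⁴ = (382)⁴ − (173)⁴ = 2.13×10^10 − 8.96×10^8 = 2.04×10^10 K⁴.
Q = 0.066 × 5.67×10⁻⁸ × 0.487 × 2.04×10^10 = 37.2 W.

Q ≈ 37.2 W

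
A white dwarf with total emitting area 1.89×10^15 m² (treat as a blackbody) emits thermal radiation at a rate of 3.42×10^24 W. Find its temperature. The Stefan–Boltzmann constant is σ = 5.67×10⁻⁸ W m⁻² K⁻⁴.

From P = σAT⁴, T = (P / σA)^(1/4) = (3.42×10^24 / (5.67×10⁻⁸ × 1.89×10^15))^(1/4).
T = (3.19×10^16)^(1/4) = 13400 K.

T ≈ 13400 K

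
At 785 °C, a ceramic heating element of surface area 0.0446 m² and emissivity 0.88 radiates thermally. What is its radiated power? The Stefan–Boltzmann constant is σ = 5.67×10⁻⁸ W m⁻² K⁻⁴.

P ≈ 2790 W

785 °C = 1058 K.
Stefan–Boltzmann: P = εσAT⁴ = 0.88 × 5.67×10⁻⁸ × 0.0446 × (1058)⁴ = 0.88 × 5.67×10⁻⁸ × 0.0446 × 1.25×10^12.
P = 2790 W.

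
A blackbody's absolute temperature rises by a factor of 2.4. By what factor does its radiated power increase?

P ∝ T⁴, so the power scales as (2.4)⁴ = 33.2.

factor ≈ 33.2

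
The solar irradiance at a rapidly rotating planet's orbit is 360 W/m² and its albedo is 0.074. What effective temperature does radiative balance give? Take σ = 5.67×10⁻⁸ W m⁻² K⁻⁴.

T ≈ 196 K

Power absorbed = (1−a)S·πR²; power emitted = 4πR²σT⁴. Equating and cancelling πR²:
T = ((1−a)S / 4σ)^(1/4) = (333 / (4 × 5.67×10⁻⁸))^(1/4) = (1.47×10^9)^(1/4).
T = 196 K.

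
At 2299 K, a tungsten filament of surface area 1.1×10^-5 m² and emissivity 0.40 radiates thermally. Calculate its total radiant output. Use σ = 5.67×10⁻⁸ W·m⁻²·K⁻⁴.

P ≈ 6.97 W

P = εσAT⁴ = 0.40 × 5.67×10⁻⁸ × 1.10×10^-5 × (2299)⁴ = 0.40 × 5.67×10⁻⁸ × 1.10×10^-5 × 2.79×10^13.
P = 6.97 W.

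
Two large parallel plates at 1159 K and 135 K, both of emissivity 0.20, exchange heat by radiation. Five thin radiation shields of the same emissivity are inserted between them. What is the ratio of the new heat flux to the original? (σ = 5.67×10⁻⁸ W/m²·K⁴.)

ratio ≈ 0.167

With N identical shields there are N+1 = 6 gaps in series, each with the same radiative resistance, so the flux falls to 1/(N+1) of its unshielded value.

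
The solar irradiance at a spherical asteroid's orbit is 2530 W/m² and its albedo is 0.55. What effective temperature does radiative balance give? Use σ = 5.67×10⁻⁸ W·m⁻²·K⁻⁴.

T ≈ 266 K

Power absorbed = (1−a)S·πR²; power emitted = 4πR²σT⁴. Equating and cancelling πR²:
T = ((1−a)S / 4σ)^(1/4) = (1140 / (4 × 5.67×10⁻⁸))^(1/4) = (5.02×10^9)^(1/4).
T = 266 K.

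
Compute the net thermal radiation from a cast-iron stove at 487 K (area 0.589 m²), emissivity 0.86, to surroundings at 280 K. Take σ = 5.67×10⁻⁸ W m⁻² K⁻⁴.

Q = εσA(T⁴ − T_s⁴). T⁴ − T_s⁴ = (487)⁴ − (280)⁴ = 5.62×10^10 − 6.15×10^9 = 5.01×10^10 K⁴.
Q = 0.86 × 5.67×10⁻⁸ × 0.589 × 5.01×10^10 = 1440 W.

Q ≈ 1440 W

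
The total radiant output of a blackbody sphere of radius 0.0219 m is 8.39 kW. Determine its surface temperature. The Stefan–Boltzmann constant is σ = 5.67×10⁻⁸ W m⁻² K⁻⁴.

A = 4πr² = 4π × (0.0219)² = 6.03×10^-3 m².
From P = σAT⁴, T = (P / σA)^(1/4) = (8390 / (5.67×10⁻⁸ × 6.03×10^-3))^(1/4).
T = (2.46×10^13)^(1/4) = 2230 K.

T ≈ 2230 K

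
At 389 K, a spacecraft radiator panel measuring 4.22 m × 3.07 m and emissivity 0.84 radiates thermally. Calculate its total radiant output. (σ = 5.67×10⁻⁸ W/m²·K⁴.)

A = 4.22 × 3.07 = 13.0 m².
Stefan–Boltzmann: P = εσAT⁴ = 0.84 × 5.67×10⁻⁸ × 13.0 × (389)⁴ = 0.84 × 5.67×10⁻⁸ × 13.0 × 2.29×10^10.
P = 14100 W.

P ≈ 14100 W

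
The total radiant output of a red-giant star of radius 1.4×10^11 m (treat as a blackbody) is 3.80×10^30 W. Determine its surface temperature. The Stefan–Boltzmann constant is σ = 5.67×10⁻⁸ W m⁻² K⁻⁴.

T ≈ 4060 K

A = 4πr² = 4π × (1.4×10^11)² = 2.46×10^23 m².
From P = σAT⁴, T = (P / σA)^(1/4) = (3.80×10^30 / (5.67×10⁻⁸ × 2.46×10^23))^(1/4).
T = (2.72×10^14)^(1/4) = 4060 K.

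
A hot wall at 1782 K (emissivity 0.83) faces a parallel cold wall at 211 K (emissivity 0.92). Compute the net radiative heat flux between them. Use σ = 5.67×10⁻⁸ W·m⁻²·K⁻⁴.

For two large parallel gray plates, q = σ(T₁⁴ − T₂⁴) / (1/ε₁ + 1/ε₂ − 1).
1/ε₁ + 1/ε₂ − 1 = 1/0.83 + 1/0.92 − 1 = 1.292.
T₁⁴ − T₂⁴ = 1.01×10^13 − 1.98×10^9 = 1.01×10^13 K⁴.
q = 5.67×10⁻⁸ × 1.01×10^13 / 1.292 = 4.43×10^5 W/m².

q ≈ 4.43×10^5 W/m²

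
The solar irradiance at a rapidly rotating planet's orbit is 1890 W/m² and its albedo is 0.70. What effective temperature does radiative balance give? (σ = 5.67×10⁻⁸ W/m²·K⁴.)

Power absorbed = (1−a)S·πR²; power emitted = 4πR²σT⁴. Equating and cancelling πR²:
T = ((1−a)S / 4σ)^(1/4) = (567 / (4 × 5.67×10⁻⁸))^(1/4) = (2.50×10^9)^(1/4).
T = 224 K.

T ≈ 224 K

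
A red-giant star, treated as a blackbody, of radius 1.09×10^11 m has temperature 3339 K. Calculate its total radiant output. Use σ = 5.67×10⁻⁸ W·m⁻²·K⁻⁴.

P ≈ 1.05×10^30 W

A = 4πr² = 4π × (1.09×10^11)² = 1.49×10^23 m².
P = σAT⁴ = 5.67×10⁻⁸ × 1.49×10^23 × (3339)⁴ = 5.67×10⁻⁸ × 1.49×10^23 × 1.24×10^14.
P = 1.05×10^30 W.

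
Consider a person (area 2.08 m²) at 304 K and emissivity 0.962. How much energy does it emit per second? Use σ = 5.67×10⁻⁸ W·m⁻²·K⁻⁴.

P = εσAT⁴ = 0.962 × 5.67×10⁻⁸ × 2.08 × (304)⁴ = 0.962 × 5.67×10⁻⁸ × 2.08 × 8.54×10^9.
P = 969 W.

P ≈ 969 W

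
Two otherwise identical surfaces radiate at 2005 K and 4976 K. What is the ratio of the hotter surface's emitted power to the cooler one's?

ratio ≈ 37.9

P ∝ T⁴, so the ratio is (4976/2005)⁴ = (2.482)⁴ = 37.9.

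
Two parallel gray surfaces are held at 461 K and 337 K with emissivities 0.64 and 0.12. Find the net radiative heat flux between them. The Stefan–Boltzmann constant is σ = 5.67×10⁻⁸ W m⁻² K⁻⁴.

For two large parallel gray plates, q = σ(T₁⁴ − T₂⁴) / (1/ε₁ + 1/ε₂ − 1).
1/ε₁ + 1/ε₂ − 1 = 1/0.64 + 1/0.12 − 1 = 8.896.
T₁⁴ − T₂⁴ = 4.52×10^10 − 1.29×10^10 = 3.23×10^10 K⁴.
q = 5.67×10⁻⁸ × 3.23×10^10 / 8.896 = 206 W/m².

q ≈ 206 W/m²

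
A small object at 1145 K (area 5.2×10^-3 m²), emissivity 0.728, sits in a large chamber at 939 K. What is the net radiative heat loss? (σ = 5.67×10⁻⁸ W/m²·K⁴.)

Q = εσA(T⁴ − T_s⁴). T⁴ − T_s⁴ = (1145)⁴ − (939)⁴ = 1.72×10^12 − 7.77×10^11 = 9.41×10^11 K⁴.
Q = 0.728 × 5.67×10⁻⁸ × 5.20×10^-3 × 9.41×10^11 = 202 W.

Q ≈ 202 W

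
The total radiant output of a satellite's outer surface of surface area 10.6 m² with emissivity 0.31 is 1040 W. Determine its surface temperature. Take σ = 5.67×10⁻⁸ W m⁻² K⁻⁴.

From P = εσAT⁴, T = (P / εσA)^(1/4) = (1040 / (0.31 × 5.67×10⁻⁸ × 10.6))^(1/4).
T = (5.58×10^9)^(1/4) = 273 K.

T ≈ 273 K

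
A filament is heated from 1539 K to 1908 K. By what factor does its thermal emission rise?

P ∝ T⁴, so the ratio is (1908/1539)⁴ = (1.240)⁴ = 2.36.

ratio ≈ 2.36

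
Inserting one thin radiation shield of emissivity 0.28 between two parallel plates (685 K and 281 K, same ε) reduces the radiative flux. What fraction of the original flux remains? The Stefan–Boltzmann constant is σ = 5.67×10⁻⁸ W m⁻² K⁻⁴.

With N identical shields there are N+1 = 2 gaps in series, each with the same radiative resistance, so the flux falls to 1/(N+1) of its unshielded value.

ratio ≈ 0.500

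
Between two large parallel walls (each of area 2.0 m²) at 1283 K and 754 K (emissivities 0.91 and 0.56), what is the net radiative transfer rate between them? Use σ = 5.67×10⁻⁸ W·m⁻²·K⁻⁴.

Q ≈ 1.44×10^5 W

For two large parallel gray plates, q = σ(T₁⁴ − T₂⁴) / (1/ε₁ + 1/ε₂ − 1).
1/ε₁ + 1/ε₂ − 1 = 1/0.91 + 1/0.56 − 1 = 1.885.
T₁⁴ − T₂⁴ = 2.71×10^12 − 3.23×10^11 = 2.39×10^12 K⁴.
q = 5.67×10⁻⁸ × 2.39×10^12 / 1.885 = 71800 W/m².
Q = q·A = 71800 × 2.0 = 1.44×10^5 W.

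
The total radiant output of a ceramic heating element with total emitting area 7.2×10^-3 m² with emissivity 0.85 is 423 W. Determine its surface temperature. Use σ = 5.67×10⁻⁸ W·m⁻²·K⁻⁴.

From P = εσAT⁴, T = (P / εσA)^(1/4) = (423 / (0.85 × 5.67×10⁻⁸ × 7.20×10^-3))^(1/4).
T = (1.22×10^12)^(1/4) = 1050 K.

T ≈ 1050 K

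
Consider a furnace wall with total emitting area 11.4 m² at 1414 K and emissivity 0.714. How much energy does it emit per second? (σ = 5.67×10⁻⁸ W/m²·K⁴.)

P = εσAT⁴ = 0.714 × 5.67×10⁻⁸ × 11.4 × (1414)⁴ = 0.714 × 5.67×10⁻⁸ × 11.4 × 4.00×10^12.
P = 1.84×10^6 W.

P ≈ 1.84×10^6 W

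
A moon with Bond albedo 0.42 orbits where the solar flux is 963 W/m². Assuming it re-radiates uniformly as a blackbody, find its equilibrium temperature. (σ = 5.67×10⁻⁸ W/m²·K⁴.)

Power absorbed = (1−a)S·πR²; power emitted = 4πR²σT⁴. Equating and cancelling πR²:
T = ((1−a)S / 4σ)^(1/4) = (559 / (4 × 5.67×10⁻⁸))^(1/4) = (2.46×10^9)^(1/4).
T = 223 K.

T ≈ 223 K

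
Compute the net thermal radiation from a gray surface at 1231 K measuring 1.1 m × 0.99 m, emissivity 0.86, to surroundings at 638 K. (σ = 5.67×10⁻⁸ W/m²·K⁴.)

Q ≈ 1.13×10^5 W

A = 1.1 × 0.99 = 1.09 m².
Q = εσA(T⁴ − T_s⁴). T⁴ − T_s⁴ = (1231)⁴ − (638)⁴ = 2.30×10^12 − 1.66×10^11 = 2.13×10^12 K⁴.
Q = 0.86 × 5.67×10⁻⁸ × 1.09 × 2.13×10^12 = 1.13×10^5 W.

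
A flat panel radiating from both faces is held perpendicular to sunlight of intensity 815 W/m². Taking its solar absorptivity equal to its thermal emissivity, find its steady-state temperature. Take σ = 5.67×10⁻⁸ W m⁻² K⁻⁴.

Absorbed flux αS = emitted flux 2εσT⁴ per unit area; with α = ε this gives T = (S/2σ)^(1/4).
T = (815 / (2 × 5.67×10⁻⁸))^(1/4) = (7.19×10^9)^(1/4).
T = 291 K.

T ≈ 291 K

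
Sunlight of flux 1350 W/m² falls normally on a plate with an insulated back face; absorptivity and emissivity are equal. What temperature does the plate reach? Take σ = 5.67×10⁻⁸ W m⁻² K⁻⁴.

T ≈ 393 K

Absorbed flux αS = emitted flux εσT⁴ (one radiating face); with α = ε, T = (S/σ)^(1/4).
T = (1350 / 5.67×10⁻⁸)^(1/4) = (2.38×10^10)^(1/4).
T = 393 K.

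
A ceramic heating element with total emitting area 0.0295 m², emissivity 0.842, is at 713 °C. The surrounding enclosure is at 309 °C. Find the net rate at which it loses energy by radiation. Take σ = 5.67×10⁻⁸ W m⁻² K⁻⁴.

Q ≈ 1170 W

Convert: 713 °C = 986 K; 309 °C = 582 K.
Q = εσA(T⁴ − T_s⁴). T⁴ − T_s⁴ = (986)⁴ − (582)⁴ = 9.45×10^11 − 1.15×10^11 = 8.30×10^11 K⁴.
Q = 0.842 × 5.67×10⁻⁸ × 0.0295 × 8.30×10^11 = 1170 W.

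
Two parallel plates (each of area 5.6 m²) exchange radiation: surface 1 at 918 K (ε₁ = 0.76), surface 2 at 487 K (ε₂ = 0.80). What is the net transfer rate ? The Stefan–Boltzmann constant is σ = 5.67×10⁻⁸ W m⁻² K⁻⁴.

Q ≈ 1.33×10^5 W

For two large parallel gray plates, q = σ(T₁⁴ − T₂⁴) / (1/ε₁ + 1/ε₂ − 1).
1/ε₁ + 1/ε₂ − 1 = 1/0.76 + 1/0.80 − 1 = 1.566.
T₁⁴ − T₂⁴ = 7.10×10^11 − 5.62×10^10 = 6.54×10^11 K⁴.
q = 5.67×10⁻⁸ × 6.54×10^11 / 1.566 = 23700 W/m².
Q = q·A = 23700 × 5.6 = 1.33×10^5 W.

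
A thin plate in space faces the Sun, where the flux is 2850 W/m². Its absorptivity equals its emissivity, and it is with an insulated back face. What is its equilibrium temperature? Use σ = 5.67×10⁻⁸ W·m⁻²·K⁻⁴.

Absorbed flux αS = emitted flux εσT⁴ (one radiating face); with α = ε, T = (S/σ)^(1/4).
T = (2850 / 5.67×10⁻⁸)^(1/4) = (5.03×10^10)^(1/4).
T = 473 K.

T ≈ 473 K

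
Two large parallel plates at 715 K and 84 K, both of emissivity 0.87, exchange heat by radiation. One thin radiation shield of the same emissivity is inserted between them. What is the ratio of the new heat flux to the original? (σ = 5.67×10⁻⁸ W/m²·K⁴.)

With N identical shields there are N+1 = 2 gaps in series, each with the same radiative resistance, so the flux falls to 1/(N+1) of its unshielded value.

ratio ≈ 0.500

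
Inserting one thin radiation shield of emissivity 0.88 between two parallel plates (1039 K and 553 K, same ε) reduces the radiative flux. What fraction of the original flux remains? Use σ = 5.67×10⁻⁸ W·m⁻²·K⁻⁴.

ratio ≈ 0.500

With N identical shields there are N+1 = 2 gaps in series, each with the same radiative resistance, so the flux falls to 1/(N+1) of its unshielded value.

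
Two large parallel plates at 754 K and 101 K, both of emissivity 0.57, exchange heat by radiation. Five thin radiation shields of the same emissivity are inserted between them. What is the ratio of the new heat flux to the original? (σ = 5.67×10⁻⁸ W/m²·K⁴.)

ratio ≈ 0.167

With N identical shields there are N+1 = 6 gaps in series, each with the same radiative resistance, so the flux falls to 1/(N+1) of its unshielded value.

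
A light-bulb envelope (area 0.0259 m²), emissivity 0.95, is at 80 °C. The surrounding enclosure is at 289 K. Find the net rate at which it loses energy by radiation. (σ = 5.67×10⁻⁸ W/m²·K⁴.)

Convert: 80 °C = 353 K.
Q = εσA(T⁴ − T_s⁴). T⁴ − T_s⁴ = (353)⁴ − (289)⁴ = 1.55×10^10 − 6.98×10^9 = 8.55×10^9 K⁴.
Q = 0.95 × 5.67×10⁻⁸ × 0.0259 × 8.55×10^9 = 11.9 W.

Q ≈ 11.9 W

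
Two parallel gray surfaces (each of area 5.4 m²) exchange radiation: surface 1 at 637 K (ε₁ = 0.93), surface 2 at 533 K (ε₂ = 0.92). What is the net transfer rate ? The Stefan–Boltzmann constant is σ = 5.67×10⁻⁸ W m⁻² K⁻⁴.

Q ≈ 22100 W

For two large parallel gray plates, q = σ(T₁⁴ − T₂⁴) / (1/ε₁ + 1/ε₂ − 1).
1/ε₁ + 1/ε₂ − 1 = 1/0.93 + 1/0.92 − 1 = 1.162.
T₁⁴ − T₂⁴ = 1.65×10^11 − 8.07×10^10 = 8.39×10^10 K⁴.
q = 5.67×10⁻⁸ × 8.39×10^10 / 1.162 = 4100 W/m².
Q = q·A = 4100 × 5.4 = 22100 W.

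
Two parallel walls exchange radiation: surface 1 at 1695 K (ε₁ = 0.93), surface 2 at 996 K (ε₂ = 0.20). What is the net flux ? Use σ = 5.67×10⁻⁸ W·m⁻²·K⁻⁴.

For two large parallel gray plates, q = σ(T₁⁴ − T₂⁴) / (1/ε₁ + 1/ε₂ − 1).
1/ε₁ + 1/ε₂ − 1 = 1/0.93 + 1/0.20 − 1 = 5.075.
T₁⁴ − T₂⁴ = 8.25×10^12 − 9.84×10^11 = 7.27×10^12 K⁴.
q = 5.67×10⁻⁸ × 7.27×10^12 / 5.075 = 81200 W/m².

q ≈ 81200 W/m²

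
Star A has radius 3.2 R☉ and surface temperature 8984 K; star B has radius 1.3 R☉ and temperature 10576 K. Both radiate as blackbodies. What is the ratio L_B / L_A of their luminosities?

L_B/L_A ≈ 0.317

L = 4πR²σT⁴ ∝ R²T⁴, so L_B/L_A = (1.3/3.2)² × (10576/8984)⁴ = 0.165 × 1.92 = 0.317.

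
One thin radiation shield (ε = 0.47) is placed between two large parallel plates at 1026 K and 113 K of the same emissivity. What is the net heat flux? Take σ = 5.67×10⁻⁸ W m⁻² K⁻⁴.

Each of the 2 gaps contributes resistance (2/ε − 1) = 2/0.47 − 1 = 3.255; total = 6.511.
q = σ(T₁⁴ − T₂⁴) / 6.511 = 5.67×10⁻⁸ × 1.11×10^12 / 6.511 = 9650 W/m².

q ≈ 9650 W/m²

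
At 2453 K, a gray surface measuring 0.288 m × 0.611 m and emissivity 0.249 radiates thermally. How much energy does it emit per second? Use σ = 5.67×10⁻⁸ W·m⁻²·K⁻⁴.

A = 0.288 × 0.611 = 0.176 m².
Stefan–Boltzmann: P = εσAT⁴ = 0.249 × 5.67×10⁻⁸ × 0.176 × (2453)⁴ = 0.249 × 5.67×10⁻⁸ × 0.176 × 3.62×10^13.
P = 90000 W.

P ≈ 90000 W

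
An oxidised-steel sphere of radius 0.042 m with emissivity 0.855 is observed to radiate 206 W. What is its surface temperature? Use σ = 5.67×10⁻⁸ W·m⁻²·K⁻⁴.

T ≈ 662 K

A = 4πr² = 4π × (0.042)² = 0.0222 m².
From P = εσAT⁴, T = (P / εσA)^(1/4) = (206 / (0.855 × 5.67×10⁻⁸ × 0.0222))^(1/4).
T = (1.92×10^11)^(1/4) = 662 K.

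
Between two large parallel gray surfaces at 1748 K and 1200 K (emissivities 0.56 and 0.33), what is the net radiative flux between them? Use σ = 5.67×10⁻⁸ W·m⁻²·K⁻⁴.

For two large parallel gray plates, q = σ(T₁⁴ − T₂⁴) / (1/ε₁ + 1/ε₂ − 1).
1/ε₁ + 1/ε₂ − 1 = 1/0.56 + 1/0.33 − 1 = 3.816.
T₁⁴ − T₂⁴ = 9.34×10^12 − 2.07×10^12 = 7.26×10^12 K⁴.
q = 5.67×10⁻⁸ × 7.26×10^12 / 3.816 = 1.08×10^5 W/m².

q ≈ 1.08×10^5 W/m²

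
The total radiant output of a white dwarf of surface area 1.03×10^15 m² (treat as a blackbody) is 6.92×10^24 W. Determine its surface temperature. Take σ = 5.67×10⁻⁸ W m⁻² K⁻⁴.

From P = σAT⁴, T = (P / σA)^(1/4) = (6.92×10^24 / (5.67×10⁻⁸ × 1.03×10^15))^(1/4).
T = (1.18×10^17)^(1/4) = 18600 K.

T ≈ 18600 K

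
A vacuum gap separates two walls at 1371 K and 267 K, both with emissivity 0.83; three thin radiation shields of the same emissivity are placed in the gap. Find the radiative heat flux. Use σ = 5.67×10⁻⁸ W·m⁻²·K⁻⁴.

q ≈ 35500 W/m²

Each of the 4 gaps contributes resistance (2/ε − 1) = 2/0.83 − 1 = 1.410; total = 5.639.
q = σ(T₁⁴ − T₂⁴) / 5.639 = 5.67×10⁻⁸ × 3.53×10^12 / 5.639 = 35500 W/m².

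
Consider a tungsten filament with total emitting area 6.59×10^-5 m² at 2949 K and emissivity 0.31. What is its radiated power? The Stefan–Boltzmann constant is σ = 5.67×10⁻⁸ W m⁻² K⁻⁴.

P ≈ 87.6 W

Stefan–Boltzmann: P = εσAT⁴ = 0.31 × 5.67×10⁻⁸ × 6.59×10^-5 × (2949)⁴ = 0.31 × 5.67×10⁻⁸ × 6.59×10^-5 × 7.56×10^13.
P = 87.6 W.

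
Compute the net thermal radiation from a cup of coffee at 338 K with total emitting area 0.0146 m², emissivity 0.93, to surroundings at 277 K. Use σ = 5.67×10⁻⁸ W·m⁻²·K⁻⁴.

Q ≈ 5.52 W

Q = εσA(T⁴ − T_s⁴). T⁴ − T_s⁴ = (338)⁴ − (277)⁴ = 1.31×10^10 − 5.89×10^9 = 7.16×10^9 K⁴.
Q = 0.93 × 5.67×10⁻⁸ × 0.0146 × 7.16×10^9 = 5.52 W.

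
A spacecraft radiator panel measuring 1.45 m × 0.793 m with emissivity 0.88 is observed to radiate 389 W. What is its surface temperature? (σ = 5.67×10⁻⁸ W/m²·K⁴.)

T ≈ 287 K

A = 1.45 × 0.793 = 1.15 m².
From P = εσAT⁴, T = (P / εσA)^(1/4) = (389 / (0.88 × 5.67×10⁻⁸ × 1.15))^(1/4).
T = (6.78×10^9)^(1/4) = 287 K.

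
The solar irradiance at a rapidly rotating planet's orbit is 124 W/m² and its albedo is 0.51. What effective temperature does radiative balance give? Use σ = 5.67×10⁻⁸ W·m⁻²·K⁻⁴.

T ≈ 128 K

Power absorbed = (1−a)S·πR²; power emitted = 4πR²σT⁴. Equating and cancelling πR²:
T = ((1−a)S / 4σ)^(1/4) = (60.8 / (4 × 5.67×10⁻⁸))^(1/4) = (2.68×10^8)^(1/4).
T = 128 K.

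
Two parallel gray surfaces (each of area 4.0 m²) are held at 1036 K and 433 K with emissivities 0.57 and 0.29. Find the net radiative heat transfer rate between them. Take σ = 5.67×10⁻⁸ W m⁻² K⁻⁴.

Q ≈ 60300 W

For two large parallel gray plates, q = σ(T₁⁴ − T₂⁴) / (1/ε₁ + 1/ε₂ − 1).
1/ε₁ + 1/ε₂ − 1 = 1/0.57 + 1/0.29 − 1 = 4.203.
T₁⁴ − T₂⁴ = 1.15×10^12 − 3.52×10^10 = 1.12×10^12 K⁴.
q = 5.67×10⁻⁸ × 1.12×10^12 / 4.203 = 15100 W/m².
Q = q·A = 15100 × 4.0 = 60300 W.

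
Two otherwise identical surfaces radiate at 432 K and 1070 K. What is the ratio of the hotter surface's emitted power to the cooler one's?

P ∝ T⁴, so the ratio is (1070/432)⁴ = (2.477)⁴ = 37.6.

ratio ≈ 37.6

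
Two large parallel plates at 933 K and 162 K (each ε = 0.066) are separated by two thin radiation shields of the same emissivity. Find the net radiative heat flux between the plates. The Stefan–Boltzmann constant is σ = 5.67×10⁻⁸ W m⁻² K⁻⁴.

q ≈ 488 W/m²

Each of the 3 gaps contributes resistance (2/ε − 1) = 2/0.066 − 1 = 29.30; total = 87.91.
q = σ(T₁⁴ − T₂⁴) / 87.91 = 5.67×10⁻⁸ × 7.57×10^11 / 87.91 = 488 W/m².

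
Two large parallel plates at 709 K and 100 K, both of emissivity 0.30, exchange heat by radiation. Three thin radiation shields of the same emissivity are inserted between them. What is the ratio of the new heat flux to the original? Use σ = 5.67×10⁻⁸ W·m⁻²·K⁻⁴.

ratio ≈ 0.250

With N identical shields there are N+1 = 4 gaps in series, each with the same radiative resistance, so the flux falls to 1/(N+1) of its unshielded value.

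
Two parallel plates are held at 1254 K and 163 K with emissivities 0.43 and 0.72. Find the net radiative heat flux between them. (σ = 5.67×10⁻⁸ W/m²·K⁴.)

For two large parallel gray plates, q = σ(T₁⁴ − T₂⁴) / (1/ε₁ + 1/ε₂ − 1).
1/ε₁ + 1/ε₂ − 1 = 1/0.43 + 1/0.72 − 1 = 2.714.
T₁⁴ − T₂⁴ = 2.47×10^12 − 7.06×10^8 = 2.47×10^12 K⁴.
q = 5.67×10⁻⁸ × 2.47×10^12 / 2.714 = 51600 W/m².

q ≈ 51600 W/m²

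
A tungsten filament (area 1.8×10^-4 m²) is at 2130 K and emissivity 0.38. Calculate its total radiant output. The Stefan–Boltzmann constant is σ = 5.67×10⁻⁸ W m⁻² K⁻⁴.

Stefan–Boltzmann: P = εσAT⁴ = 0.38 × 5.67×10⁻⁸ × 1.80×10^-4 × (2130)⁴ = 0.38 × 5.67×10⁻⁸ × 1.80×10^-4 × 2.06×10^13.
P = 79.8 W.

P ≈ 79.8 W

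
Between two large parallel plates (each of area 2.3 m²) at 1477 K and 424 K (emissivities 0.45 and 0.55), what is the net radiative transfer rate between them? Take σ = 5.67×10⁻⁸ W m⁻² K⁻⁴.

For two large parallel gray plates, q = σ(T₁⁴ − T₂⁴) / (1/ε₁ + 1/ε₂ − 1).
1/ε₁ + 1/ε₂ − 1 = 1/0.45 + 1/0.55 − 1 = 3.040.
T₁⁴ − T₂⁴ = 4.76×10^12 − 3.23×10^10 = 4.73×10^12 K⁴.
q = 5.67×10⁻⁸ × 4.73×10^12 / 3.040 = 88100 W/m².
Q = q·A = 88100 × 2.3 = 2.03×10^5 W.

Q ≈ 2.03×10^5 W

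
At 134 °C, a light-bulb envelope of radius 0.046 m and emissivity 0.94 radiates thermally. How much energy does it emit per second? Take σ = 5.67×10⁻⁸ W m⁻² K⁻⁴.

P ≈ 38.9 W

A = 4πr² = 4π × (0.046)² = 0.0266 m².
134 °C = 407 K.
P = εσAT⁴ = 0.94 × 5.67×10⁻⁸ × 0.0266 × (407)⁴ = 0.94 × 5.67×10⁻⁸ × 0.0266 × 2.74×10^10.
P = 38.9 W.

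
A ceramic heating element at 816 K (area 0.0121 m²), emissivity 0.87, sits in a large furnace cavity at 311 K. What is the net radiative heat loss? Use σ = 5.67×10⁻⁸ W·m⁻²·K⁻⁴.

Q ≈ 259 W

Q = εσA(T⁴ − T_s⁴). T⁴ − T_s⁴ = (816)⁴ − (311)⁴ = 4.43×10^11 − 9.35×10^9 = 4.34×10^11 K⁴.
Q = 0.87 × 5.67×10⁻⁸ × 0.0121 × 4.34×10^11 = 259 W.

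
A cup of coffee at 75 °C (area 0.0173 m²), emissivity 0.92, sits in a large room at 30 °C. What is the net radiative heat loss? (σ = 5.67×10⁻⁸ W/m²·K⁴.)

Q ≈ 5.63 W

Convert: 75 °C = 348 K; 30 °C = 303 K.
Q = εσA(T⁴ − T_s⁴). T⁴ − T_s⁴ = (348)⁴ − (303)⁴ = 1.47×10^10 − 8.43×10^9 = 6.24×10^9 K⁴.
Q = 0.92 × 5.67×10⁻⁸ × 0.0173 × 6.24×10^9 = 5.63 W.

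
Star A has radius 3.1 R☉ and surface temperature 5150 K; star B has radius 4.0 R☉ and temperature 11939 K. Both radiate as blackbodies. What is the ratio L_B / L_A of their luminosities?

L_B/L_A ≈ 48.1

L = 4πR²σT⁴ ∝ R²T⁴, so L_B/L_A = (4.0/3.1)² × (11939/5150)⁴ = 1.66 × 28.9 = 48.1.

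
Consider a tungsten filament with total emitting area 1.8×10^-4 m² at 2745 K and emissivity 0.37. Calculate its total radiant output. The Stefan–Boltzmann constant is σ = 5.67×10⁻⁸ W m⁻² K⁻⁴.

P ≈ 214 W

Stefan–Boltzmann: P = εσAT⁴ = 0.37 × 5.67×10⁻⁸ × 1.80×10^-4 × (2745)⁴ = 0.37 × 5.67×10⁻⁸ × 1.80×10^-4 × 5.68×10^13.
P = 214 W.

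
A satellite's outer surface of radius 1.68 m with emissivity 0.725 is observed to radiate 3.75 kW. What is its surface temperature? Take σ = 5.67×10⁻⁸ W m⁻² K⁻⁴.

T ≈ 225 K

A = 4πr² = 4π × (1.68)² = 35.5 m².
From P = εσAT⁴, T = (P / εσA)^(1/4) = (3750 / (0.725 × 5.67×10⁻⁸ × 35.5))^(1/4).
T = (2.57×10^9)^(1/4) = 225 K.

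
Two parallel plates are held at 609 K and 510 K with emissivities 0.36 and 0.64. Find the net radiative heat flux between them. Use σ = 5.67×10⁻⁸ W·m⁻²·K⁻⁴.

For two large parallel gray plates, q = σ(T₁⁴ − T₂⁴) / (1/ε₁ + 1/ε₂ − 1).
1/ε₁ + 1/ε₂ − 1 = 1/0.36 + 1/0.64 − 1 = 3.340.
T₁⁴ − T₂⁴ = 1.38×10^11 − 6.77×10^10 = 6.99×10^10 K⁴.
q = 5.67×10⁻⁸ × 6.99×10^10 / 3.340 = 1190 W/m².

q ≈ 1190 W/m²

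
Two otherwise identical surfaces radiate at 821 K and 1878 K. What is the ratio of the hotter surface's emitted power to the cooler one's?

P ∝ T⁴, so the ratio is (1878/821)⁴ = (2.287)⁴ = 27.4.

ratio ≈ 27.4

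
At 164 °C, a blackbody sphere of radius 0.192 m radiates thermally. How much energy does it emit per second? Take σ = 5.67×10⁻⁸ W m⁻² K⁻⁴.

P ≈ 958 W

A = 4πr² = 4π × (0.192)² = 0.463 m².
164 °C = 437 K.
P = σAT⁴ = 5.67×10⁻⁸ × 0.463 × (437)⁴ = 5.67×10⁻⁸ × 0.463 × 3.65×10^10.
P = 958 W.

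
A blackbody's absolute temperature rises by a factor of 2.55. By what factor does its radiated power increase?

P ∝ T⁴, so the power scales as (2.55)⁴ = 42.3.

factor ≈ 42.3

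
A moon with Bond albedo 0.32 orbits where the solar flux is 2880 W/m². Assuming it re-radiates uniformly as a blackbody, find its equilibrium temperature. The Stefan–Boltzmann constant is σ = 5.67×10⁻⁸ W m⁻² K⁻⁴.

T ≈ 305 K

Power absorbed = (1−a)S·πR²; power emitted = 4πR²σT⁴. Equating and cancelling πR²:
T = ((1−a)S / 4σ)^(1/4) = (1960 / (4 × 5.67×10⁻⁸))^(1/4) = (8.63×10^9)^(1/4).
T = 305 K.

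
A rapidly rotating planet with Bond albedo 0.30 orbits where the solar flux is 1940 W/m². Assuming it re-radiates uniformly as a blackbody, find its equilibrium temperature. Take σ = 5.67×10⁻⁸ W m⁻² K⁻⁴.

T ≈ 278 K

Power absorbed = (1−a)S·πR²; power emitted = 4πR²σT⁴. Equating and cancelling πR²:
T = ((1−a)S / 4σ)^(1/4) = (1360 / (4 × 5.67×10⁻⁸))^(1/4) = (5.99×10^9)^(1/4).
T = 278 K.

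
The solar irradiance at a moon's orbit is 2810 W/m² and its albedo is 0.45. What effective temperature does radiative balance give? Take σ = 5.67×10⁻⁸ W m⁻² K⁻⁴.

T ≈ 287 K

Power absorbed = (1−a)S·πR²; power emitted = 4πR²σT⁴. Equating and cancelling πR²:
T = ((1−a)S / 4σ)^(1/4) = (1550 / (4 × 5.67×10⁻⁸))^(1/4) = (6.81×10^9)^(1/4).
T = 287 K.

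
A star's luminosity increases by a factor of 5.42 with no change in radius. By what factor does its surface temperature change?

P ∝ T⁴ ⇒ T ∝ P^(1/4), so T scales by (5.42)^(1/4) = 1.53.

factor ≈ 1.53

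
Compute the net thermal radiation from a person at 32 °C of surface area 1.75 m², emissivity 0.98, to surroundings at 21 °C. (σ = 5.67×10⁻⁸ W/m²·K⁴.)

Convert: 32 °C = 305 K; 21 °C = 294 K.
Q = εσA(T⁴ − T_s⁴). T⁴ − T_s⁴ = (305)⁴ − (294)⁴ = 8.65×10^9 − 7.47×10^9 = 1.18×10^9 K⁴.
Q = 0.98 × 5.67×10⁻⁸ × 1.75 × 1.18×10^9 = 115 W.

Q ≈ 115 W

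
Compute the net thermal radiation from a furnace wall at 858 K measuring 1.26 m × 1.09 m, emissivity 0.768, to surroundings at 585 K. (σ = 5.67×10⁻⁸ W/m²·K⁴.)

A = 1.26 × 1.09 = 1.37 m².
Q = εσA(T⁴ − T_s⁴). T⁴ − T_s⁴ = (858)⁴ − (585)⁴ = 5.42×10^11 − 1.17×10^11 = 4.25×10^11 K⁴.
Q = 0.768 × 5.67×10⁻⁸ × 1.37 × 4.25×10^11 = 25400 W.

Q ≈ 25400 W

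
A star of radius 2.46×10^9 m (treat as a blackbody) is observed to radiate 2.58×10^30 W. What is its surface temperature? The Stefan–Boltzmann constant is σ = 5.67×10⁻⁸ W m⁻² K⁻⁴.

A = 4πr² = 4π × (2.46×10^9)² = 7.60×10^19 m².
From P = σAT⁴, T = (P / σA)^(1/4) = (2.58×10^30 / (5.67×10⁻⁸ × 7.60×10^19))^(1/4).
T = (5.98×10^17)^(1/4) = 27800 K.

T ≈ 27800 K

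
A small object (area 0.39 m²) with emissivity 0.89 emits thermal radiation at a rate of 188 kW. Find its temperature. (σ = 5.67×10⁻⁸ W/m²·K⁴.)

From P = εσAT⁴, T = (P / εσA)^(1/4) = (1.88×10^5 / (0.89 × 5.67×10⁻⁸ × 0.390))^(1/4).
T = (9.55×10^12)^(1/4) = 1760 K.

T ≈ 1760 K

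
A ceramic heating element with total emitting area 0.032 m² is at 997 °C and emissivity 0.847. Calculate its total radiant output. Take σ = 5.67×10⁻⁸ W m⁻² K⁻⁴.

997 °C = 1270 K.
Stefan–Boltzmann: P = εσAT⁴ = 0.847 × 5.67×10⁻⁸ × 0.0320 × (1270)⁴ = 0.847 × 5.67×10⁻⁸ × 0.0320 × 2.60×10^12.
P = 4000 W.

P ≈ 4000 W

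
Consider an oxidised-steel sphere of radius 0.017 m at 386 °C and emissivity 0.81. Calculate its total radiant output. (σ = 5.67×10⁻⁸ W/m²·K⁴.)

A = 4πr² = 4π × (0.017)² = 3.63×10^-3 m².
386 °C = 659 K.
P = εσAT⁴ = 0.81 × 5.67×10⁻⁸ × 3.63×10^-3 × (659)⁴ = 0.81 × 5.67×10⁻⁸ × 3.63×10^-3 × 1.89×10^11.
P = 31.5 W.

P ≈ 31.5 W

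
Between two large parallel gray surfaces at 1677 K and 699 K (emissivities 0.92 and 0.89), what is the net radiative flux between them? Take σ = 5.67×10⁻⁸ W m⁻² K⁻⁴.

q ≈ 3.59×10^5 W/m²

For two large parallel gray plates, q = σ(T₁⁴ − T₂⁴) / (1/ε₁ + 1/ε₂ − 1).
1/ε₁ + 1/ε₂ − 1 = 1/0.92 + 1/0.89 − 1 = 1.211.
T₁⁴ − T₂⁴ = 7.91×10^12 − 2.39×10^11 = 7.67×10^12 K⁴.
q = 5.67×10⁻⁸ × 7.67×10^12 / 1.211 = 3.59×10^5 W/m².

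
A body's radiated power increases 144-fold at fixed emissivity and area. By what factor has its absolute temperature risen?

P ∝ T⁴ ⇒ T ∝ P^(1/4), so T scales by (144)^(1/4) = 3.46.

factor ≈ 3.46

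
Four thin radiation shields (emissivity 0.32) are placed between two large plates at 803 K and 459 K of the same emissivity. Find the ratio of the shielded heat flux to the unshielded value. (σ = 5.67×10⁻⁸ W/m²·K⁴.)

ratio ≈ 0.200

With N identical shields there are N+1 = 5 gaps in series, each with the same radiative resistance, so the flux falls to 1/(N+1) of its unshielded value.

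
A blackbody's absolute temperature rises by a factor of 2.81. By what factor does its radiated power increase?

P ∝ T⁴, so the power scales as (2.81)⁴ = 62.3.

factor ≈ 62.3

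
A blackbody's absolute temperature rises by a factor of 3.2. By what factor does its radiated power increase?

P ∝ T⁴, so the power scales as (3.2)⁴ = 105.

factor ≈ 105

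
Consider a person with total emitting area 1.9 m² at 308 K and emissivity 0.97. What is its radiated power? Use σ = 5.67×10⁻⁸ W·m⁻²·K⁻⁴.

Stefan–Boltzmann: P = εσAT⁴ = 0.97 × 5.67×10⁻⁸ × 1.90 × (308)⁴ = 0.97 × 5.67×10⁻⁸ × 1.90 × 9.00×10^9.
P = 940 W.

P ≈ 940 W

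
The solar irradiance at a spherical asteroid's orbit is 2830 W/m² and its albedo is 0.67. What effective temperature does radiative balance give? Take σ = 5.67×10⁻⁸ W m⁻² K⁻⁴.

T ≈ 253 K

Power absorbed = (1−a)S·πR²; power emitted = 4πR²σT⁴. Equating and cancelling πR²:
T = ((1−a)S / 4σ)^(1/4) = (934 / (4 × 5.67×10⁻⁸))^(1/4) = (4.12×10^9)^(1/4).
T = 253 K.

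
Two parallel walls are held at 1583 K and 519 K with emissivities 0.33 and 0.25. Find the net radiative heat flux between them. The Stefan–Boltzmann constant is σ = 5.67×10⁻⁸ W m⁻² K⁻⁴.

For two large parallel gray plates, q = σ(T₁⁴ − T₂⁴) / (1/ε₁ + 1/ε₂ − 1).
1/ε₁ + 1/ε₂ − 1 = 1/0.33 + 1/0.25 − 1 = 6.030.
T₁⁴ − T₂⁴ = 6.28×10^12 − 7.26×10^10 = 6.21×10^12 K⁴.
q = 5.67×10⁻⁸ × 6.21×10^12 / 6.030 = 58400 W/m².

q ≈ 58400 W/m²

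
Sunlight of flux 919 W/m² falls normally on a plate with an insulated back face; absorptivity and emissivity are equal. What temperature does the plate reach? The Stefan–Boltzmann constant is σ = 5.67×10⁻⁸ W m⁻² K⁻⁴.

T ≈ 357 K

Absorbed flux αS = emitted flux εσT⁴ (one radiating face); with α = ε, T = (S/σ)^(1/4).
T = (919 / 5.67×10⁻⁸)^(1/4) = (1.62×10^10)^(1/4).
T = 357 K.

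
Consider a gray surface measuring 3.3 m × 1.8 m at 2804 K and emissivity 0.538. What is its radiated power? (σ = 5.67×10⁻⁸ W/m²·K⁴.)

P ≈ 1.12×10^7 W

A = 3.3 × 1.8 = 5.94 m².
P = εσAT⁴ = 0.538 × 5.67×10⁻⁸ × 5.94 × (2804)⁴ = 0.538 × 5.67×10⁻⁸ × 5.94 × 6.18×10^13.
P = 1.12×10^7 W.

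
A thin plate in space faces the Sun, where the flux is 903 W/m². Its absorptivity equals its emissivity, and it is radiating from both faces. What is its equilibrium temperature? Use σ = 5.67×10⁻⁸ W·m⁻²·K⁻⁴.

T ≈ 299 K

Absorbed flux αS = emitted flux 2εσT⁴ per unit area; with α = ε this gives T = (S/2σ)^(1/4).
T = (903 / (2 × 5.67×10⁻⁸))^(1/4) = (7.96×10^9)^(1/4).
T = 299 K.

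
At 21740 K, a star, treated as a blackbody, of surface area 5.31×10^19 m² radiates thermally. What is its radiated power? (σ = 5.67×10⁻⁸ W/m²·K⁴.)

P = σAT⁴ = 5.67×10⁻⁸ × 5.31×10^19 × (21740)⁴ = 5.67×10⁻⁸ × 5.31×10^19 × 2.23×10^17.
P = 6.73×10^29 W.

P ≈ 6.73×10^29 W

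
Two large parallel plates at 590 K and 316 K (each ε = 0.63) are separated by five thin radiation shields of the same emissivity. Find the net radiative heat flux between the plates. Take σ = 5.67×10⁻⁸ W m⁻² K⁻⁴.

Each of the 6 gaps contributes resistance (2/ε − 1) = 2/0.63 − 1 = 2.175; total = 13.05.
q = σ(T₁⁴ − T₂⁴) / 13.05 = 5.67×10⁻⁸ × 1.11×10^11 / 13.05 = 483 W/m².

q ≈ 483 W/m²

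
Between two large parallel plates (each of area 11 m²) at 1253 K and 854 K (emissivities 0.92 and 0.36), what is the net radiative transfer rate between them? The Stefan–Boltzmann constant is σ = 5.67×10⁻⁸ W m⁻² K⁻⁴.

Q ≈ 4.21×10^5 W

For two large parallel gray plates, q = σ(T₁⁴ − T₂⁴) / (1/ε₁ + 1/ε₂ − 1).
1/ε₁ + 1/ε₂ − 1 = 1/0.92 + 1/0.36 − 1 = 2.865.
T₁⁴ − T₂⁴ = 2.46×10^12 − 5.32×10^11 = 1.93×10^12 K⁴.
q = 5.67×10⁻⁸ × 1.93×10^12 / 2.865 = 38300 W/m².
Q = q·A = 38300 × 11 = 4.21×10^5 W.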